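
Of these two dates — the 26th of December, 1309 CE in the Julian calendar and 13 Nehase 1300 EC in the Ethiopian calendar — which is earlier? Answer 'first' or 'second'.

Converting both to JDN: 2199530 vs 2199023; the smaller is the second.

second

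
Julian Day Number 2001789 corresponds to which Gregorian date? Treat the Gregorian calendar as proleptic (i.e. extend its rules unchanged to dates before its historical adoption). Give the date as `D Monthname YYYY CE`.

11 August 768 CE

JDN 2451545 is 1 Jan 2000; 2001789 is −449756 days from there.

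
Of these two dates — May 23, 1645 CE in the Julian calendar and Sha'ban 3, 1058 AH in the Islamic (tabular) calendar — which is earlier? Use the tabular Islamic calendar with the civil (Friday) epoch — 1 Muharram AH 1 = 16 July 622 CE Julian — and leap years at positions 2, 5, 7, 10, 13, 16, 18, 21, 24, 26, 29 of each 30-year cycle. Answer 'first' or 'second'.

first

First date → JDN 2322037; second date → JDN 2323215.
JDN 2322037 < JDN 2323215, so the first date is earlier.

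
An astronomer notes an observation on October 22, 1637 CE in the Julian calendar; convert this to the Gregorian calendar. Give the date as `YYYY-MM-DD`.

For dates in this range the Gregorian date is 10 days ahead of the Julian.
22 October 1637 Julian + 10 days → 1 November 1637 Gregorian.

1637-11-01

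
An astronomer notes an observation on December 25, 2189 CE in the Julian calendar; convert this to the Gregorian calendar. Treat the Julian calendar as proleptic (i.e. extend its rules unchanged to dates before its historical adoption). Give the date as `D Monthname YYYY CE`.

For dates in this range the Gregorian date is 14 days ahead of the Julian.
25 December 2189 Julian + 14 days → 8 January 2190 Gregorian.

8 January 2190 CE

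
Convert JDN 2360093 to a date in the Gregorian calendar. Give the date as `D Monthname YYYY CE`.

12 August 1749 CE

Counting from JDN 2299161 = 15 Oct 1582 gives an offset of 60932 days.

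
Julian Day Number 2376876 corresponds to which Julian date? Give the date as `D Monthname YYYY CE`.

The Gregorian equivalent of JDN 2376876 is 25 July 1795.
In the Julian calendar that day is 14 July 1795 CE.

14 July 1795 CE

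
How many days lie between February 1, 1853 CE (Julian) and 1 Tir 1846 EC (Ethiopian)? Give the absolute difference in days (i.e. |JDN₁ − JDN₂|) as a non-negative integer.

JDN of the first date = 2397898.
JDN of the second date = 2398227.
|2398227 − 2397898| = 329.

329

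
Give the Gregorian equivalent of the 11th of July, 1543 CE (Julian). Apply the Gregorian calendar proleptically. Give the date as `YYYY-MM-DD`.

At this point the Julian calendar is 10 days behind the Gregorian.
11 July 1543 Julian + 10 days → 21 July 1543 Gregorian.

1543-07-21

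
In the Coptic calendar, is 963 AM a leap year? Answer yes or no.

963 mod 4 = 3; in the Coptic calendar a year is leap when year mod 4 = 3, so it is a leap year.

yes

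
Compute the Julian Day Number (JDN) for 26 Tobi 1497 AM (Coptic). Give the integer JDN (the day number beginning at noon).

2371589

In the Gregorian calendar the same day is 1 February 1781.
JDN 2299161 is 15 October 1582 CE (Gregorian); the target day is +72428 days from there, so JDN = 2371589.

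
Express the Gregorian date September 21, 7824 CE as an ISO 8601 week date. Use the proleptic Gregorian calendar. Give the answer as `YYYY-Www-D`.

7824-W39-2

The weekday is Tuesday (ISO weekday 2).
That Tuesday belongs to ISO week 39 of ISO year 7824.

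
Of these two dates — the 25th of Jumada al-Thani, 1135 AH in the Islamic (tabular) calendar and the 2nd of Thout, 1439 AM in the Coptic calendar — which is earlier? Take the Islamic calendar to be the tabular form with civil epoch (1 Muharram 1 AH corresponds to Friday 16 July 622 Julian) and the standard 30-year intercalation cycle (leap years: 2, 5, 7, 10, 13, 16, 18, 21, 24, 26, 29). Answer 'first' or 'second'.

second

Converting both to JDN: 2350464 vs 2350260; the smaller is the second.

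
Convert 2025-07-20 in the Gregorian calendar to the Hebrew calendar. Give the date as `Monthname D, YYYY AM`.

Tammuz 24, 5785 AM

Both dates share Julian Day Number 2460877; in the Hebrew calendar that is 24 Tammuz 5785 AM.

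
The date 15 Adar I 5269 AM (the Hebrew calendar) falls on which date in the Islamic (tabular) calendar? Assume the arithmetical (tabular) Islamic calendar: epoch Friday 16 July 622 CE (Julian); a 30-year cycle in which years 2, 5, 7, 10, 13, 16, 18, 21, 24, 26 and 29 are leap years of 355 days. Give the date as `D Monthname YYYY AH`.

The source date corresponds to 15 February 1509 in the proleptic Gregorian calendar (JDN 2272256).
That day falls on 14 Shawwal 914 AH in the tabular Islamic calendar.

14 Shawwal 914 AH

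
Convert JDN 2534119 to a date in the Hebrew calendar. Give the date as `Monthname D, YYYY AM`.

The Gregorian equivalent of JDN 2534119 is 30 January 2226.
In the Hebrew calendar that day is Shevat 1, 5986 AM.

Shevat 1, 5986 AM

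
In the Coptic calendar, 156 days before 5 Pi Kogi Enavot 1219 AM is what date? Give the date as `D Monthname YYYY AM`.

29 Paremhat 1219 AM

Counting 156 days back from JDN 2270268 reaches JDN 2270112, which is 29 Paremhat 1219 AM.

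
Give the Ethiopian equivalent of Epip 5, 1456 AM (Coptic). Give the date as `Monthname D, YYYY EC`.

Hamle 5, 1732 EC

Julian Day Number of the source date = 2356773.
Converting JDN 2356773 to the Ethiopian calendar gives 5 Hamle 1732 EC.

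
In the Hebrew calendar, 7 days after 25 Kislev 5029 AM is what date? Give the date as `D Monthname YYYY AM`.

JDN of 25 Kislev 5029 AM = 2184531.
2184531 + 7 = 2184538.
JDN 2184538 in the Hebrew calendar is 3 Tevet 5029 AM.

3 Tevet 5029 AM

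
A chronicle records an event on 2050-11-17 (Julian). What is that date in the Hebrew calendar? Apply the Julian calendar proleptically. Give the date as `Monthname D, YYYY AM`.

Kislev 15, 5811 AM

The source date corresponds to 30 November 2050 in the Gregorian calendar (JDN 2470141).
That day falls on 15 Kislev 5811 AM in the Hebrew calendar.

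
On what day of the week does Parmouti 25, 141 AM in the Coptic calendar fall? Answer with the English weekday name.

Monday

Equivalently 21 April 425 Gregorian, JDN 1876399.
Since JDN mod 7 = 0 (0 = Monday), the day is Monday.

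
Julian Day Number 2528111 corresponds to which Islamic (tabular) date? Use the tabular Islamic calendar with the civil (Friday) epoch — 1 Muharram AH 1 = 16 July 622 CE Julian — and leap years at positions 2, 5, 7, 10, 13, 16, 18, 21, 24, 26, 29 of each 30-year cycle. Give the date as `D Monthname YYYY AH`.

17 Shawwal 1636 AH

JDN 2528111 is 19 August 2209 in the Gregorian calendar.
In the tabular Islamic calendar that day is 17 Shawwal 1636 AH.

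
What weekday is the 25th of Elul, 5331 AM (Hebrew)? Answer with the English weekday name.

Saturday

Equivalently 25 September 1571 Gregorian, JDN 2295123.
JDN 2295123 mod 7 = 5, and JDN 0 was a Monday, so this is a Saturday.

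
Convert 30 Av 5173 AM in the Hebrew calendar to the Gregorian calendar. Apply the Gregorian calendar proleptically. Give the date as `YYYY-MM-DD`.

Julian Day Number of the source date = 2237366.
Converting JDN 2237366 to the Gregorian calendar gives 7 August 1413 CE.

1413-08-07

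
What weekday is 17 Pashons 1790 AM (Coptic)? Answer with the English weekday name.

In the Gregorian calendar this is 25 May 2074 (JDN 2478718).
JDN 2478718 mod 7 = 4, and JDN 0 was a Monday, so this is a Friday.

Friday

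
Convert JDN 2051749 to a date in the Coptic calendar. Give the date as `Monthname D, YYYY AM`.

Pashons 25, 621 AM

The proleptic Gregorian equivalent of JDN 2051749 is 25 May 905.
In the Coptic calendar that day is Pashons 25, 621 AM.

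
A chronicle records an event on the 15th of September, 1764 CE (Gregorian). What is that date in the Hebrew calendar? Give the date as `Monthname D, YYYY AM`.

Elul 18, 5524 AM

Julian Day Number of the source date = 2365606.
Converting JDN 2365606 to the Hebrew calendar gives 18 Elul 5524 AM.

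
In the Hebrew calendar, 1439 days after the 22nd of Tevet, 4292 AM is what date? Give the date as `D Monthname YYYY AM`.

Counting 1439 days forward from JDN 1915356 reaches JDN 1916795, which is 14 Kislev 4296 AM.

14 Kislev 4296 AM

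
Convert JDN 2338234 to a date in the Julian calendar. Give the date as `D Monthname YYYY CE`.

26 September 1689 CE

The Gregorian equivalent of JDN 2338234 is 6 October 1689.
In the Julian calendar that day is 26 September 1689 CE.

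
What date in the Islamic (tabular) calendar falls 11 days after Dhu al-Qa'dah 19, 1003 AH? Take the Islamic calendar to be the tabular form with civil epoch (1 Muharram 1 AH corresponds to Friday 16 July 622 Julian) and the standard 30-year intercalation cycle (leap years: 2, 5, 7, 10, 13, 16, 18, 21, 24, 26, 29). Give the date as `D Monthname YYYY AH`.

The starting date is JDN 2303828; 2303828 + 11 = 2303839.
JDN 2303839 corresponds to 30 Dhu al-Qa'dah 1003 AH.

30 Dhu al-Qa'dah 1003 AH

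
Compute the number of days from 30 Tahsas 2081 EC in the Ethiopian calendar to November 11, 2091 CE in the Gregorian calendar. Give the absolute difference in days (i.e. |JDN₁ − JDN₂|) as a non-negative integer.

1037

First date → JDN 2484060; second date → JDN 2485097.
The interval is |2484060 − 2485097| = 1037 days.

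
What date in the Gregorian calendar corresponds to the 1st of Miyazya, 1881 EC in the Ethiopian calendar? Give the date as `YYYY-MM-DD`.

Both dates share Julian Day Number 2411101; in the Gregorian calendar that is 8 April 1889 CE.

1889-04-08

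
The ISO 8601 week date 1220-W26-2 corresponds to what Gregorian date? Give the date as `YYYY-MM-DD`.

1220-06-23

ISO week 1 of 1220 is the week containing the first Thursday of 1220.
Week 26, day 2 (Tuesday) lands on 1220-06-23.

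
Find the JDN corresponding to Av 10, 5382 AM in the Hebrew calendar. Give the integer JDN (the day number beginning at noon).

2313681

Equivalently 17 July 1622 (Gregorian).
JDN 2299161 is 15 October 1582 CE (Gregorian); the target day is +14520 days from there, so JDN = 2313681.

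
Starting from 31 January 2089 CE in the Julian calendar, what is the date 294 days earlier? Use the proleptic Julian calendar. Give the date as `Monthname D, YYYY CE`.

Counting 294 days back from JDN 2484096 reaches JDN 2483802, which is April 12, 2088 CE.

April 12, 2088 CE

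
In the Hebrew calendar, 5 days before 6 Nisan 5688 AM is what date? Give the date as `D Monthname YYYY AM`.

1 Nisan 5688 AM

Counting 5 days back from JDN 2425333 reaches JDN 2425328, which is 1 Nisan 5688 AM.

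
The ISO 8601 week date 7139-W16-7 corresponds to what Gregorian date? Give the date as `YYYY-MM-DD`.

7139-04-23

ISO week 1 of 7139 is the week containing the first Thursday of 7139.
Week 16, day 7 (Sunday) lands on 7139-04-23.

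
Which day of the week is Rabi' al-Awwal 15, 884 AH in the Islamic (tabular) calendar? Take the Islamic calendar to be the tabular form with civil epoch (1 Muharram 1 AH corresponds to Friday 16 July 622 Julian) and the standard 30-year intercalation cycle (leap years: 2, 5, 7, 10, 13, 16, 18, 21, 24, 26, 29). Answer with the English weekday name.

Equivalently 15 June 1479 Gregorian, JDN 2261419.
Since JDN mod 7 = 6 (0 = Monday), the day is Sunday.

Sunday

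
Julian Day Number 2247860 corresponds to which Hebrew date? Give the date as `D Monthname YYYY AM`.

11 Iyar 5202 AM

JDN 2247860 is 1 May 1442 in the proleptic Gregorian calendar.
In the Hebrew calendar that day is 11 Iyar 5202 AM.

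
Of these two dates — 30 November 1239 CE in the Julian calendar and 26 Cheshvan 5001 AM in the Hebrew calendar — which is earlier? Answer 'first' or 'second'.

first

Converting both to JDN: 2173936 vs 2174284; the smaller is the first.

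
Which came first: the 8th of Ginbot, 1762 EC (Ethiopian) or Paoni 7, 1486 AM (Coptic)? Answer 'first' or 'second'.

first

First date → JDN 2367673; second date → JDN 2367702.
JDN 2367673 < JDN 2367702, so the first date is earlier.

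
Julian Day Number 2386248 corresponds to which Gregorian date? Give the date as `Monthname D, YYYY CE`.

Counting from JDN 2299161 = 15 Oct 1582 gives an offset of 87087 days.

March 23, 1821 CE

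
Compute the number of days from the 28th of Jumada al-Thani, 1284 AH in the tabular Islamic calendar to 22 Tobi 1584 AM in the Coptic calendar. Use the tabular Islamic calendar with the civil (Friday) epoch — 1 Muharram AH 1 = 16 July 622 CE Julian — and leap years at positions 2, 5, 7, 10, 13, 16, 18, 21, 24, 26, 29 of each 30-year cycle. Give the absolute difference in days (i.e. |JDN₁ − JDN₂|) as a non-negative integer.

95

First date → JDN 2403267; second date → JDN 2403362.
The interval is |2403267 − 2403362| = 95 days.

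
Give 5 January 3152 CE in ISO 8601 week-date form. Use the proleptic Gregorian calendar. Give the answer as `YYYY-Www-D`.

3152-W01-6

The weekday is Saturday (ISO weekday 6).
That Saturday belongs to ISO week 1 of ISO year 3152.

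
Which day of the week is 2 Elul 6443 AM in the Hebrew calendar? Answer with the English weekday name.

Thursday

Equivalently 16 August 2683 Gregorian, JDN 2701233.
JDN 2701233 mod 7 = 3, and JDN 0 was a Monday, so this is a Thursday.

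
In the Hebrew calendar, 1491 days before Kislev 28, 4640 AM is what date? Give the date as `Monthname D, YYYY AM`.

Kislev 14, 4636 AM

The starting date is JDN 2042462; 2042462 − 1491 = 2040971.
JDN 2040971 corresponds to Kislev 14, 4636 AM.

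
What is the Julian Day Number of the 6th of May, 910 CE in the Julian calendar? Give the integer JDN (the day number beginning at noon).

2053561

In the proleptic Gregorian calendar the same day is 11 May 910.
JDN 2400001 is 17 November 1858 CE (Gregorian), MJD 0; the target day is −346440 days from there, so JDN = 2053561.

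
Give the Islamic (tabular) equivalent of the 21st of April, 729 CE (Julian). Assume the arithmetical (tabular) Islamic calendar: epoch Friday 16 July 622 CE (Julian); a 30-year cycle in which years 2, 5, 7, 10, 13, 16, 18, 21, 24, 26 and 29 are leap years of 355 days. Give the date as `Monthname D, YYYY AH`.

The source date corresponds to 25 April 729 in the proleptic Gregorian calendar (JDN 1987436).
That day falls on 17 Muharram 111 AH in the tabular Islamic calendar.

Muharram 17, 111 AH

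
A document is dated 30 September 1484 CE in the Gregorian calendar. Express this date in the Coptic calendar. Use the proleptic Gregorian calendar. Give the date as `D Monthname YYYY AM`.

24 Thout 1201 AM

Julian Day Number of the source date = 2263353.
Converting JDN 2263353 to the Coptic calendar gives 24 Thout 1201 AM.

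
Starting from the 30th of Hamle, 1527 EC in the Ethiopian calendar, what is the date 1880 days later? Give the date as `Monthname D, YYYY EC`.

JDN of the 30th of Hamle, 1527 EC = 2281921.
2281921 + 1880 = 2283801.
JDN 2283801 in the Ethiopian calendar is Meskerem 18, 1533 EC.

Meskerem 18, 1533 EC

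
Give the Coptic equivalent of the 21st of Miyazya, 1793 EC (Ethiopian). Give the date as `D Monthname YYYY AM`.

The source date corresponds to 28 April 1801 in the Gregorian calendar (JDN 2378979).
That day falls on 21 Parmouti 1517 AM in the Coptic calendar.

21 Parmouti 1517 AM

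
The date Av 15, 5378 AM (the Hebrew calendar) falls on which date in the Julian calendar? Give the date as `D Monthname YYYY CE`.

27 July 1618 CE

The source date corresponds to 6 August 1618 in the Gregorian calendar (JDN 2312240).
That day falls on 27 July 1618 CE in the Julian calendar.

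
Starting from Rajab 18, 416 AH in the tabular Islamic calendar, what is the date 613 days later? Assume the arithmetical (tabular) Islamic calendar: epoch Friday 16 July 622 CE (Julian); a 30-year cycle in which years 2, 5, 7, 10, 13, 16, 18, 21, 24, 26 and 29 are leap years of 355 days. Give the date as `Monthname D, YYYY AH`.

The starting date is JDN 2095696; 2095696 + 613 = 2096309.
JDN 2096309 corresponds to Rabi' al-Thani 10, 418 AH.

Rabi' al-Thani 10, 418 AH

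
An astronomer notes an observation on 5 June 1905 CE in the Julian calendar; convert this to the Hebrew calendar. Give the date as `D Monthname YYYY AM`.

15 Sivan 5665 AM

The source date corresponds to 18 June 1905 in the Gregorian calendar (JDN 2417015).
That day falls on 15 Sivan 5665 AM in the Hebrew calendar.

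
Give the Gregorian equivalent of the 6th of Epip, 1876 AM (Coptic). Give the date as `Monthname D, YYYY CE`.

July 14, 2160 CE

Both dates share Julian Day Number 2510179; in the Gregorian calendar that is 14 July 2160 CE.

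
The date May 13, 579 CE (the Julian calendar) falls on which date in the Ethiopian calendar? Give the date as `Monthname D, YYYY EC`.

Both dates share Julian Day Number 1932670; in the Ethiopian calendar that is 18 Ginbot 571 EC.

Ginbot 18, 571 EC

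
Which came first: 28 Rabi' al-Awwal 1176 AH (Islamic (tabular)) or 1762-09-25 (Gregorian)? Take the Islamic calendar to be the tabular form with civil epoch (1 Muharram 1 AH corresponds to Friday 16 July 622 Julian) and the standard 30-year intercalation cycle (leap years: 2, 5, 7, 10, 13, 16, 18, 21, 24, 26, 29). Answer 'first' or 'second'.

First date → JDN 2364907; second date → JDN 2364885.
JDN 2364885 < JDN 2364907, so the second date is earlier.

second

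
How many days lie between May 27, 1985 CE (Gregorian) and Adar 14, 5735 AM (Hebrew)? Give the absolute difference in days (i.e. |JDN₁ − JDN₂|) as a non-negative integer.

3744

First date → JDN 2446213; second date → JDN 2442469.
The interval is |2446213 − 2442469| = 3744 days.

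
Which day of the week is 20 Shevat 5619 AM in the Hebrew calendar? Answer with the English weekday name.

This is JDN 2400070 (25 January 1859 Gregorian).
2400070 ≡ 1 (mod 7); counting from Monday = 0 gives Tuesday.

Tuesday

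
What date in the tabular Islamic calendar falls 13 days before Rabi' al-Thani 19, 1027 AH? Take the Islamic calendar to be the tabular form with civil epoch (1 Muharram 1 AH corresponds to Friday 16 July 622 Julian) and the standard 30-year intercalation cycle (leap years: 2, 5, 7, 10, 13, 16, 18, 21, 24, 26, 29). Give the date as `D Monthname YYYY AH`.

6 Rabi' al-Thani 1027 AH

Counting 13 days back from JDN 2312127 reaches JDN 2312114, which is 6 Rabi' al-Thani 1027 AH.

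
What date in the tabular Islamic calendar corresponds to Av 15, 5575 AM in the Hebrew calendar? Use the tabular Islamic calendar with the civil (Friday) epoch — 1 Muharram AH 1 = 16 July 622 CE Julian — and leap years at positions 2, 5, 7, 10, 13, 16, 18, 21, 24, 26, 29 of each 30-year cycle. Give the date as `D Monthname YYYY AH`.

15 Ramadan 1230 AH

Both dates share Julian Day Number 2384207; in the tabular Islamic calendar that is 15 Ramadan 1230 AH.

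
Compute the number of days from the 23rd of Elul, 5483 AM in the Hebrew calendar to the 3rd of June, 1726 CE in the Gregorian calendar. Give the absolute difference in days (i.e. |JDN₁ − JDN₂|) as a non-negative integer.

First date → JDN 2350638; second date → JDN 2351622.
The interval is |2350638 − 2351622| = 984 days.

984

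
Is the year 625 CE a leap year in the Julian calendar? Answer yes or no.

625 mod 4 = 1, so it is a common year in the Julian calendar.

no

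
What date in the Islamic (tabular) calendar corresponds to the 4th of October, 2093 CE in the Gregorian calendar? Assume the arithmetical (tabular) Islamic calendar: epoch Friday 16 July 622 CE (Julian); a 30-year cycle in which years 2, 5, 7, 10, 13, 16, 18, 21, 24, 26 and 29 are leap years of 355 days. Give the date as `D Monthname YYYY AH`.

13 Jumada al-Awwal 1517 AH

Julian Day Number of the source date = 2485790.
Converting JDN 2485790 to the tabular Islamic calendar gives 13 Jumada al-Awwal 1517 AH.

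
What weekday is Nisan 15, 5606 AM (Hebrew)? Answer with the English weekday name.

Saturday

Equivalently 11 April 1846 Gregorian, JDN 2395398.
2395398 ≡ 5 (mod 7); counting from Monday = 0 gives Saturday.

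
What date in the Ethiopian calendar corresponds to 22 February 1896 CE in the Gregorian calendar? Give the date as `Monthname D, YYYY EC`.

Yekatit 15, 1888 EC

Julian Day Number of the source date = 2413612.
Converting JDN 2413612 to the Ethiopian calendar gives 15 Yekatit 1888 EC.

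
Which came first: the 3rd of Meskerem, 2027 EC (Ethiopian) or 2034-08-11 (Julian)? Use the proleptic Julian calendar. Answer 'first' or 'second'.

First date → JDN 2464219; second date → JDN 2464199.
JDN 2464199 < JDN 2464219, so the second date is earlier.

second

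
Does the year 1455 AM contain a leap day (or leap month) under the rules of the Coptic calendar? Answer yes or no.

1455 mod 4 = 3; in the Coptic calendar a year is leap when year mod 4 = 3, so it is a leap year.

yes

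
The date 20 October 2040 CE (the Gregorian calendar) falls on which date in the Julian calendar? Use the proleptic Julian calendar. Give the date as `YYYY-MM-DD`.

For dates in this range the Gregorian date is 13 days ahead of the Julian.
20 October 2040 Gregorian − 13 days → 7 October 2040 Julian.

2040-10-07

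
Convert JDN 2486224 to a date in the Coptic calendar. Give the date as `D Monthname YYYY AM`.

The Gregorian equivalent of JDN 2486224 is 12 December 2094.
In the Coptic calendar that day is 3 Koiak 1811 AM.

3 Koiak 1811 AM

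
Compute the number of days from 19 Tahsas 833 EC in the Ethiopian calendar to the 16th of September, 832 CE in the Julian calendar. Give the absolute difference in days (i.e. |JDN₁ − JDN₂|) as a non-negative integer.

3012

First date → JDN 2028217; second date → JDN 2025205.
The interval is |2028217 − 2025205| = 3012 days.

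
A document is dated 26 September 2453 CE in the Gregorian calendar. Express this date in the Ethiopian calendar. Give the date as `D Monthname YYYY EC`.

Julian Day Number of the source date = 2617269.
Converting JDN 2617269 to the Ethiopian calendar gives 13 Meskerem 2446 EC.

13 Meskerem 2446 EC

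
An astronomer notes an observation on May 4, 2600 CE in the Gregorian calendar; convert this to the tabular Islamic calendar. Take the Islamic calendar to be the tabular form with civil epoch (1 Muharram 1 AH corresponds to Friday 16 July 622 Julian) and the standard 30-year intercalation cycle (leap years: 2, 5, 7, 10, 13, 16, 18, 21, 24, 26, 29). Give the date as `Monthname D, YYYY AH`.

Jumada al-Thani 28, 2039 AH

Julian Day Number of the source date = 2670814.
Converting JDN 2670814 to the tabular Islamic calendar gives 28 Jumada al-Thani 2039 AH.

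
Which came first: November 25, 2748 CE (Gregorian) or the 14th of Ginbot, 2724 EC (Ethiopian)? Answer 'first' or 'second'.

second

Converting both to JDN: 2725075 vs 2719050; the smaller is the second.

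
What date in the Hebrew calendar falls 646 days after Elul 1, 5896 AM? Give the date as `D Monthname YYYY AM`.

JDN of Elul 1, 5896 AM = 2501459.
2501459 + 646 = 2502105.
JDN 2502105 in the Hebrew calendar is 28 Iyar 5898 AM.

28 Iyar 5898 AM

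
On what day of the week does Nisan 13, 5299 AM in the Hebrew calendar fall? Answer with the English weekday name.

Tuesday

This is JDN 2283268 (11 April 1539 Gregorian).
JDN 2283268 mod 7 = 1, and JDN 0 was a Monday, so this is a Tuesday.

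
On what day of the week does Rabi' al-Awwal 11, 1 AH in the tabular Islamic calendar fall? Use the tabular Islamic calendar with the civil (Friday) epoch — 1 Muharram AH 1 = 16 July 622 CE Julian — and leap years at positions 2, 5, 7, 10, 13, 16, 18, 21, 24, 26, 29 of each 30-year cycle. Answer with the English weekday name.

Thursday

In the proleptic Gregorian calendar this is 26 September 622 (JDN 1948509).
1948509 ≡ 3 (mod 7); counting from Monday = 0 gives Thursday.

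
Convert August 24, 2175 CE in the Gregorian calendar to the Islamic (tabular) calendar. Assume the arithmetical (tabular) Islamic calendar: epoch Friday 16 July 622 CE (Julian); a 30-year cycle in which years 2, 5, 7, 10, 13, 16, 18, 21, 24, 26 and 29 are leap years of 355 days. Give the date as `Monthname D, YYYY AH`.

Both dates share Julian Day Number 2515698; in the tabular Islamic calendar that is 6 Shawwal 1601 AH.

Shawwal 6, 1601 AH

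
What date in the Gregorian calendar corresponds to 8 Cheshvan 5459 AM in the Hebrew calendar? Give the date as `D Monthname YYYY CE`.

Both dates share Julian Day Number 2341528; in the Gregorian calendar that is 13 October 1698 CE.

13 October 1698 CE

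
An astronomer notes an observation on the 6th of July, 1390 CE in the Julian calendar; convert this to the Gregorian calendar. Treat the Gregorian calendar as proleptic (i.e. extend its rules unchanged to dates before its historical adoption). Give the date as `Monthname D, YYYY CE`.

July 14, 1390 CE

At this point the Julian calendar is 8 days behind the Gregorian.
6 July 1390 Julian + 8 days → 14 July 1390 Gregorian.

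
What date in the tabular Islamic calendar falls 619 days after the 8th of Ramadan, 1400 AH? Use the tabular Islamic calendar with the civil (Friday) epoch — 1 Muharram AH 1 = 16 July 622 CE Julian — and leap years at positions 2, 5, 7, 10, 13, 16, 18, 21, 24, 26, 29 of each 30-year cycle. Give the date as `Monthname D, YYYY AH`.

Counting 619 days forward from JDN 2444442 reaches JDN 2445061, which is Jumada al-Thani 6, 1402 AH.

Jumada al-Thani 6, 1402 AH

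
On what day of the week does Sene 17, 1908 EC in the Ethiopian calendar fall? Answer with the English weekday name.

This is JDN 2421039 (24 June 1916 Gregorian).
JDN 2421039 mod 7 = 5, and JDN 0 was a Monday, so this is a Saturday.

Saturday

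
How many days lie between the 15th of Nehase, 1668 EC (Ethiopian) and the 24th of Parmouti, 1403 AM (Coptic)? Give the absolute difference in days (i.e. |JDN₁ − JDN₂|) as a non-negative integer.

JDN of the first date = 2333437.
JDN of the second date = 2337343.
|2337343 − 2333437| = 3906.

3906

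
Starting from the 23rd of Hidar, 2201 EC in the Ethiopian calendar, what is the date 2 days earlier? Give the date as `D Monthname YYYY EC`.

JDN of the 23rd of Hidar, 2201 EC = 2527853.
2527853 − 2 = 2527851.
JDN 2527851 in the Ethiopian calendar is 21 Hidar 2201 EC.

21 Hidar 2201 EC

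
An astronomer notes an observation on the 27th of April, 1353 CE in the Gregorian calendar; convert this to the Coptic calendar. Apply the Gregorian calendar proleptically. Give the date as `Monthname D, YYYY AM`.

Parmouti 24, 1069 AM

Both dates share Julian Day Number 2215350; in the Coptic calendar that is 24 Parmouti 1069 AM.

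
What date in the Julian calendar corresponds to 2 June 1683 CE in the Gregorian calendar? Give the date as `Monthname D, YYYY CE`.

May 23, 1683 CE

The Julian–Gregorian offset here is 10 days (Julian trailing).
2 June 1683 Gregorian − 10 days → 23 May 1683 Julian.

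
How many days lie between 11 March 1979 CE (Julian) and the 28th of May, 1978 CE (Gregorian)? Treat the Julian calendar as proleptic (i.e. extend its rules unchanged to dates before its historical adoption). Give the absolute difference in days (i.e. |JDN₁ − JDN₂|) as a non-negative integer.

JDN of the first date = 2443957.
JDN of the second date = 2443657.
|2443657 − 2443957| = 300.

300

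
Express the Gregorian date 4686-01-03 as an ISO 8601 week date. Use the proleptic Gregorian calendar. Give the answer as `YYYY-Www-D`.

4685-W53-7

The weekday is Sunday (ISO weekday 7).
That Sunday belongs to ISO week 53 of ISO year 4685.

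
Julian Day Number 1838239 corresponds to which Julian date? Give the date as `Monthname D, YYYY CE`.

October 28, 320 CE

JDN 1838239 is 29 October 320 in the proleptic Gregorian calendar.
In the Julian calendar that day is October 28, 320 CE.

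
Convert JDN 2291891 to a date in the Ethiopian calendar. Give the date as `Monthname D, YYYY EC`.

Hidar 13, 1555 EC

JDN 2291891 is 19 November 1562 in the proleptic Gregorian calendar.
In the Ethiopian calendar that day is Hidar 13, 1555 EC.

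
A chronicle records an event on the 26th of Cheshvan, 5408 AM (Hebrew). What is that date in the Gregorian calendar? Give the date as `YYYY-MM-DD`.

1647-11-24

Julian Day Number of the source date = 2322942.
Converting JDN 2322942 to the Gregorian calendar gives 24 November 1647 CE.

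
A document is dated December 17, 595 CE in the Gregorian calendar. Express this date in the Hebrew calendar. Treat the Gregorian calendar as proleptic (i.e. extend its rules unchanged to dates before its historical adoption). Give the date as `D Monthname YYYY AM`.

Both dates share Julian Day Number 1938730; in the Hebrew calendar that is 7 Tevet 4356 AM.

7 Tevet 4356 AM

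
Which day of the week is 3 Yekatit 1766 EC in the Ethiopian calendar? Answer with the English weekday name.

Tuesday

Equivalently 8 February 1774 Gregorian, JDN 2369039.
JDN 2369039 mod 7 = 1, and JDN 0 was a Monday, so this is a Tuesday.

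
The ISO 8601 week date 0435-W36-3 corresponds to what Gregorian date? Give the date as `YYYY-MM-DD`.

0435-09-05

ISO week 1 of 435 is the week containing the first Thursday of 435.
Week 36, day 3 (Wednesday) lands on 0435-09-05.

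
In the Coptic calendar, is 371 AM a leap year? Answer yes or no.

yes

371 mod 4 = 3; in the Coptic calendar a year is leap when year mod 4 = 3, so it is a leap year.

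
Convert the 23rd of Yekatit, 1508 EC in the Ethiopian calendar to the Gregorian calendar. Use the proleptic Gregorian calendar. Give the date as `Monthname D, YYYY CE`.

February 28, 1516 CE

Julian Day Number of the source date = 2274825.
Converting JDN 2274825 to the Gregorian calendar gives 28 February 1516 CE.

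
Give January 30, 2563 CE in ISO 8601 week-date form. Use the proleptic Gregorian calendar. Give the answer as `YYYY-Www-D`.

The weekday is Sunday (ISO weekday 7).
That Sunday belongs to ISO week 4 of ISO year 2563.

2563-W04-7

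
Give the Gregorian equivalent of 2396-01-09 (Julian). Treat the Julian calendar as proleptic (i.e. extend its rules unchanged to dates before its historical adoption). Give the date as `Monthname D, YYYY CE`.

The Julian–Gregorian offset here is 16 days (Julian trailing).
9 January 2396 Julian + 16 days → 25 January 2396 Gregorian.

January 25, 2396 CE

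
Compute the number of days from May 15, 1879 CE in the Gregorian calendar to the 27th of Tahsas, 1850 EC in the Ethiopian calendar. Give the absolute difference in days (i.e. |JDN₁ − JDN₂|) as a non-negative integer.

First date → JDN 2407485; second date → JDN 2399684.
The interval is |2407485 − 2399684| = 7801 days.

7801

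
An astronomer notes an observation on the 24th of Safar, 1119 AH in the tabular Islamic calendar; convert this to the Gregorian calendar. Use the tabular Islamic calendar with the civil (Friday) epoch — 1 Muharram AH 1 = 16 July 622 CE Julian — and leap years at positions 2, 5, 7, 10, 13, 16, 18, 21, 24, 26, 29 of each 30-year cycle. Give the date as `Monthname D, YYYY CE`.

May 27, 1707 CE

Julian Day Number of the source date = 2344675.
Converting JDN 2344675 to the Gregorian calendar gives 27 May 1707 CE.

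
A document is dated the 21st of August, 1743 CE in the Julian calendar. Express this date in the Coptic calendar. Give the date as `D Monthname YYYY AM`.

Both dates share Julian Day Number 2357921; in the Coptic calendar that is 28 Mesori 1459 AM.

28 Mesori 1459 AM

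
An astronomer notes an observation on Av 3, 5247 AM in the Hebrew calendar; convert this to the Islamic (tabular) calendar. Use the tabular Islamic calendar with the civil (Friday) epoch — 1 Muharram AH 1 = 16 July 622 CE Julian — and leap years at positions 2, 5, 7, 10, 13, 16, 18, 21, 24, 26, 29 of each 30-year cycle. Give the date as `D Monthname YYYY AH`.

Julian Day Number of the source date = 2264388.
Converting JDN 2264388 to the tabular Islamic calendar gives 1 Sha'ban 892 AH.

1 Sha'ban 892 AH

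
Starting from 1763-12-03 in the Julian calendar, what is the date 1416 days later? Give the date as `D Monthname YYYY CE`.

The starting date is JDN 2365330; 2365330 + 1416 = 2366746.
JDN 2366746 corresponds to 19 October 1767 CE.

19 October 1767 CE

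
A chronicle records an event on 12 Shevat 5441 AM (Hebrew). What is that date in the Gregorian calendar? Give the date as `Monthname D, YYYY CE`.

Julian Day Number of the source date = 2335064.
Converting JDN 2335064 to the Gregorian calendar gives 31 January 1681 CE.

January 31, 1681 CE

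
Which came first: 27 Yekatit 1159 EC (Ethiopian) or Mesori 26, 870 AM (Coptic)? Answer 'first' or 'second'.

First date → JDN 2147356; second date → JDN 2142787.
JDN 2142787 < JDN 2147356, so the second date is earlier.

second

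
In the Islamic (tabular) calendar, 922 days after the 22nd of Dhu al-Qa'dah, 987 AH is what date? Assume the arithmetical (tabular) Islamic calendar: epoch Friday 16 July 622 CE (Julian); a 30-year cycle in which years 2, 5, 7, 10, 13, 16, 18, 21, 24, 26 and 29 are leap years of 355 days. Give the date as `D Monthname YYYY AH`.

28 Jumada al-Thani 990 AH

JDN of the 22nd of Dhu al-Qa'dah, 987 AH = 2298162.
2298162 + 922 = 2299084.
JDN 2299084 in the tabular Islamic calendar is 28 Jumada al-Thani 990 AH.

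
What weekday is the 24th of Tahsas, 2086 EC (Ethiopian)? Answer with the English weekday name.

Saturday

This is JDN 2485880 (2 January 2094 Gregorian).
JDN 2485880 mod 7 = 5, and JDN 0 was a Monday, so this is a Saturday.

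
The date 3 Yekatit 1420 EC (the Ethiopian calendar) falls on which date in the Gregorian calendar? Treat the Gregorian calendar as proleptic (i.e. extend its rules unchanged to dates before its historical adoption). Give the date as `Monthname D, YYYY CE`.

Julian Day Number of the source date = 2242663.
Converting JDN 2242663 to the Gregorian calendar gives 7 February 1428 CE.

February 7, 1428 CE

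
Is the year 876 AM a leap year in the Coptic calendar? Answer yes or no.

no

876 mod 4 = 0; in the Coptic calendar a year is leap when year mod 4 = 3, so it is a common year.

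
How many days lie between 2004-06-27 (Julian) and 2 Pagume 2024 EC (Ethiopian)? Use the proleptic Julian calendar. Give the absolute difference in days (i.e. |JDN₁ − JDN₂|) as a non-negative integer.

10286

JDN of the first date = 2453197.
JDN of the second date = 2463483.
|2463483 − 2453197| = 10286.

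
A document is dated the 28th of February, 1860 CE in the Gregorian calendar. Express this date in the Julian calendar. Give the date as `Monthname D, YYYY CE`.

February 16, 1860 CE

For dates in this range the Gregorian date is 12 days ahead of the Julian.
28 February 1860 Gregorian − 12 days → 16 February 1860 Julian.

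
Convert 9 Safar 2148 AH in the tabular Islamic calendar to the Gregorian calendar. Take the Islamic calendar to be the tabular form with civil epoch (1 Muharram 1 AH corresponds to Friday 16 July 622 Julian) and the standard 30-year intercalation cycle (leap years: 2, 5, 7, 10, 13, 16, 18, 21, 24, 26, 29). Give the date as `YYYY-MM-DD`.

Both dates share Julian Day Number 2709303; in the Gregorian calendar that is 20 September 2705 CE.

2705-09-20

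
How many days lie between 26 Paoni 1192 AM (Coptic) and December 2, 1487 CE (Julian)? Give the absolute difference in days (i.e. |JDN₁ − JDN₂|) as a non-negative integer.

4182

JDN of the first date = 2260338.
JDN of the second date = 2264520.
|2264520 − 2260338| = 4182.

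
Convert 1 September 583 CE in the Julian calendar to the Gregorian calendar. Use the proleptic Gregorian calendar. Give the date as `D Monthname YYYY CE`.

3 September 583 CE

For dates in this range the Gregorian date is 2 days ahead of the Julian.
1 September 583 Julian + 2 days → 3 September 583 Gregorian.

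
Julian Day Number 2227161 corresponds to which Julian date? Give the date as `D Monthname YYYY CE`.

JDN 2227161 is 28 August 1385 in the proleptic Gregorian calendar.
In the Julian calendar that day is 20 August 1385 CE.

20 August 1385 CE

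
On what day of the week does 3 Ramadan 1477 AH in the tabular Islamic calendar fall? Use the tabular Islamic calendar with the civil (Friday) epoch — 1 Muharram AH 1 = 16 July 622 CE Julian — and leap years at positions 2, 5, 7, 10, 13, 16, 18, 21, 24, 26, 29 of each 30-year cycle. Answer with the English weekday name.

Equivalently 31 March 2055 Gregorian, JDN 2471723.
Since JDN mod 7 = 2 (0 = Monday), the day is Wednesday.

Wednesday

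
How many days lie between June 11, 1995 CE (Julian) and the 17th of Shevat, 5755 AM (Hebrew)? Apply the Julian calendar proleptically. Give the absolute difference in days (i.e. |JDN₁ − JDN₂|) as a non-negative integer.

157

JDN of the first date = 2449893.
JDN of the second date = 2449736.
|2449736 − 2449893| = 157.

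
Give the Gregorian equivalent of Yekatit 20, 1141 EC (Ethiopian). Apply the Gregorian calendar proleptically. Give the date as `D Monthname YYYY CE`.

Julian Day Number of the source date = 2140775.
Converting JDN 2140775 to the Gregorian calendar gives 21 February 1149 CE.

21 February 1149 CE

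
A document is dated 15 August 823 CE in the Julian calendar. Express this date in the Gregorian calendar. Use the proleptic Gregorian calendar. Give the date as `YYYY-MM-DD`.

0823-08-19

At this point the Julian calendar is 4 days behind the Gregorian.
15 August 823 Julian + 4 days → 19 August 823 Gregorian.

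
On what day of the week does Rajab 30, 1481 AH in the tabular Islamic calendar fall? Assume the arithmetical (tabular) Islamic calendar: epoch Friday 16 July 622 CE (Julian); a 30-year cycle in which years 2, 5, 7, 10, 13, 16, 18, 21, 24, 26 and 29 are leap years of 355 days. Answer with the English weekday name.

Equivalently 15 January 2059 Gregorian, JDN 2473109.
2473109 ≡ 2 (mod 7); counting from Monday = 0 gives Wednesday.

Wednesday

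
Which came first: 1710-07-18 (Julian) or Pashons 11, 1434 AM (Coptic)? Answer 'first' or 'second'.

first

The two dates have Julian Day Numbers 2345834 and 2348683 respectively.
Since 2345834 < 2348683, the first date comes first.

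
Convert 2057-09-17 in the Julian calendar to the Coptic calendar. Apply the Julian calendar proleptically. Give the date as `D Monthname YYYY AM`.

20 Thout 1774 AM

The source date corresponds to 30 September 2057 in the Gregorian calendar (JDN 2472637).
That day falls on 20 Thout 1774 AM in the Coptic calendar.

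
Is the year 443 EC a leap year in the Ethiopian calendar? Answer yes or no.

443 mod 4 = 3; in the Ethiopian calendar a year is leap when year mod 4 = 3, so it is a leap year.

yes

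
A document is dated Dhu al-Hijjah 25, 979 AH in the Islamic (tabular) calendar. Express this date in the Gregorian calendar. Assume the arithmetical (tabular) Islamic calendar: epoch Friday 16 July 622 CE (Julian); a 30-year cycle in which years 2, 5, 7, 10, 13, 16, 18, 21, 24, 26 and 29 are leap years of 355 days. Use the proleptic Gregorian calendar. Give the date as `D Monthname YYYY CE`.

Both dates share Julian Day Number 2295360; in the Gregorian calendar that is 19 May 1572 CE.

19 May 1572 CE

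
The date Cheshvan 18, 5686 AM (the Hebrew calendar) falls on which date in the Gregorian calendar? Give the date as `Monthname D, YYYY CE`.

November 5, 1925 CE

Julian Day Number of the source date = 2424460.
Converting JDN 2424460 to the Gregorian calendar gives 5 November 1925 CE.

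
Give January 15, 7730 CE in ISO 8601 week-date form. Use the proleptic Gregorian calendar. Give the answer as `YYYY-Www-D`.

7730-W02-7

The weekday is Sunday (ISO weekday 7).
That Sunday belongs to ISO week 2 of ISO year 7730.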